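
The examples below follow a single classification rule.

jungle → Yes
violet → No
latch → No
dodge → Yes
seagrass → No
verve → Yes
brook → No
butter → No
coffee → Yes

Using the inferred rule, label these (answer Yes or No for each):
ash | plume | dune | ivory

'Yes' ⟺ ends with 'e'.
ash → ends with 'h' → No. plume → ends with 'e' → Yes. dune → ends with 'e' → Yes. ivory → ends with 'y' → No.

No, Yes, Yes, No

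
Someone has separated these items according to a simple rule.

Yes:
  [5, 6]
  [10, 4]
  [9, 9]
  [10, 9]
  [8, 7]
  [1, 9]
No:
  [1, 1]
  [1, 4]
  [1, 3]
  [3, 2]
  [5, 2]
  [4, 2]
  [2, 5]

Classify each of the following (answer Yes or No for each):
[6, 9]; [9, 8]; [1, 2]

One predicate separates the groups cleanly: sum ≥ 10.
[6, 9] — 6+9 = 15, hence Yes. [9, 8] — 9+8 = 17, hence Yes. [1, 2] — 1+2 = 3, hence No.

Yes, Yes, No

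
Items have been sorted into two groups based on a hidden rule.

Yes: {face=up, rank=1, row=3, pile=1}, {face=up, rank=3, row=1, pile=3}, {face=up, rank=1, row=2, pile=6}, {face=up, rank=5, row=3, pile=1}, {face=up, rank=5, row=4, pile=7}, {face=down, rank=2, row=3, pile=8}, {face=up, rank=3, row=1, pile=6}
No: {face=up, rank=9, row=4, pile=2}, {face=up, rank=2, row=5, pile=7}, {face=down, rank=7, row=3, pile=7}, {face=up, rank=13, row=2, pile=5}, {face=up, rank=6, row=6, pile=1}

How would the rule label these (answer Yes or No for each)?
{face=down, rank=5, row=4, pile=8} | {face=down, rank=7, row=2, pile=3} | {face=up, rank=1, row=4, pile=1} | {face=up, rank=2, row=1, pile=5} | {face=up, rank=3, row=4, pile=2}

The pattern is that an item is 'Yes' exactly when: row ≤ 4 AND rank ≤ 5.
{face=down, rank=5, row=4, pile=8} → row = 4, rank = 5 → Yes. {face=down, rank=7, row=2, pile=3} → row = 2, rank = 7 → No. {face=up, rank=1, row=4, pile=1} → row = 4, rank = 1 → Yes. {face=up, rank=2, row=1, pile=5} → row = 1, rank = 2 → Yes. {face=up, rank=3, row=4, pile=2} → row = 4, rank = 3 → Yes.

Yes, No, Yes, Yes, Yes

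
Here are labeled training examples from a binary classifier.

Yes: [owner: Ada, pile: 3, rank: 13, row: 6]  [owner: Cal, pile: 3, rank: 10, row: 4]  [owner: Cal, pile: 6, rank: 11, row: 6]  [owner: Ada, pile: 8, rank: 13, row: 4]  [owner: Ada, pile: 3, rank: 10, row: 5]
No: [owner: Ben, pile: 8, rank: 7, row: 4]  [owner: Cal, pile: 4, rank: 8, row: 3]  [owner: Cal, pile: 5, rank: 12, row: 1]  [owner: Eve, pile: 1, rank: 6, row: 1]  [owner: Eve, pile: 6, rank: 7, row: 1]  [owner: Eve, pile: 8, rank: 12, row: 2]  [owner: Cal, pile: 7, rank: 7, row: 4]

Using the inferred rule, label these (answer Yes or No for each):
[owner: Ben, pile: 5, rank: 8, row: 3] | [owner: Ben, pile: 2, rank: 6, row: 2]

No, No

All 'Yes' examples share one property — rank ≥ 8 AND row ≥ 4 — and every 'No' example lacks it.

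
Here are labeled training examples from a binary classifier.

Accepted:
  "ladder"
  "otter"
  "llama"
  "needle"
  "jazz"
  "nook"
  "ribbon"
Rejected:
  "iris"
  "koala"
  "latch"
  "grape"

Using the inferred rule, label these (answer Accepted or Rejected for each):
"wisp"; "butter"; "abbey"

Every 'Accepted' example satisfies: has a double letter. None of the 'Rejected' examples do.
"wisp": Rejected (no doubled letter). "butter": Accepted ('tt' doubled). "abbey": Accepted ('bb' doubled).

Rejected, Accepted, Accepted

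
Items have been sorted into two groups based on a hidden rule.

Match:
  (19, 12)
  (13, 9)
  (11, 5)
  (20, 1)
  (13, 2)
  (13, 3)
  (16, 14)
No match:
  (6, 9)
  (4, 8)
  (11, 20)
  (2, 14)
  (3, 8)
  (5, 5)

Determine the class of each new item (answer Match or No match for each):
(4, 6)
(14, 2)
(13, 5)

No match, Match, Match

Rule: first > second. This holds for each 'Match' example and fails for each 'No match' one.
(4, 6): 4 < 6, lacks this property → No match. (14, 2): 14 > 2, checks out → Match. (13, 5): 13 > 5, checks out → Match.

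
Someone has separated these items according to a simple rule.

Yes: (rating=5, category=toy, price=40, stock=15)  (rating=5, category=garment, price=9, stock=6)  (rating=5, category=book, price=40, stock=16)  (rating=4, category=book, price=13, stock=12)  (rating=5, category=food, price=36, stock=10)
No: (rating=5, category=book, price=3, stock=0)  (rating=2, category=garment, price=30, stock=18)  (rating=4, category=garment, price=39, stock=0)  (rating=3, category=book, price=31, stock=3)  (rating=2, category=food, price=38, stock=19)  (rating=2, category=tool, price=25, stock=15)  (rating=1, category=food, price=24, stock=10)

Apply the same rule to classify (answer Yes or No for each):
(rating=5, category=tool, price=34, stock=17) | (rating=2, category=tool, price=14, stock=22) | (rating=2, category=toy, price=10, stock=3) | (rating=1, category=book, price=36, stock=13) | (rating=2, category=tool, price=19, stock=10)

Yes, No, No, No, No

The classifier is using: stock ≥ 3 AND rating ≥ 4.
(rating=5, category=tool, price=34, stock=17) — stock = 17, rating = 5, hence Yes. (rating=2, category=tool, price=14, stock=22) — stock = 22, rating = 2, hence No. (rating=2, category=toy, price=10, stock=3) — stock = 3, rating = 2, hence No. (rating=1, category=book, price=36, stock=13) — stock = 13, rating = 1, hence No. (rating=2, category=tool, price=19, stock=10) — stock = 10, rating = 2, hence No.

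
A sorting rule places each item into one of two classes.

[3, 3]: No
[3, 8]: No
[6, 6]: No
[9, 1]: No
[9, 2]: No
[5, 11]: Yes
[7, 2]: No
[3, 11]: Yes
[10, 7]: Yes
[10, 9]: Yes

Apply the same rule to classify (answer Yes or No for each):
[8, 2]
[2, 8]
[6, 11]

No, No, Yes

Every 'Yes' example satisfies: sum ≥ 14. None of the 'No' examples do.
No: [8, 2], since 8+2 = 10.
No: [2, 8], since 2+8 = 10.
Yes: [6, 11], since 6+11 = 17.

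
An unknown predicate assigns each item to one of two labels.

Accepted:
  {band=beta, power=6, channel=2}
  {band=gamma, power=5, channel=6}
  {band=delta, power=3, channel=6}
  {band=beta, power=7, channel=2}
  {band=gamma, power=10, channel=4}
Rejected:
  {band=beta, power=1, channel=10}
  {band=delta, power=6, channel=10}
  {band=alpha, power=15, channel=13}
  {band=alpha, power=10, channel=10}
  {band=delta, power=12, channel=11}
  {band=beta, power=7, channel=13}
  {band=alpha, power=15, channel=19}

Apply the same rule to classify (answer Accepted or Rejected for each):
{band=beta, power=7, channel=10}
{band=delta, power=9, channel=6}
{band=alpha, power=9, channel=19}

All 'Accepted' examples share one property — channel ≤ 6 — and every 'Rejected' example lacks it.

Rejected, Accepted, Rejected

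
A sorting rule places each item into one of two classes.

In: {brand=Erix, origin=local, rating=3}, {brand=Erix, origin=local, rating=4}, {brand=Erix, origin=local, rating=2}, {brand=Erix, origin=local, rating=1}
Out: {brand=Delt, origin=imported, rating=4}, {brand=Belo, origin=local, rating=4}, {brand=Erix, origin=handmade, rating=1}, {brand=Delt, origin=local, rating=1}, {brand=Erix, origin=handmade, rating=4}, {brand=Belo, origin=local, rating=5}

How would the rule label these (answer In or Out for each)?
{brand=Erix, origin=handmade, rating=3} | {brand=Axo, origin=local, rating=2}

Out, Out

The pattern is that an item is 'In' exactly when: origin is local AND brand is Erix.
{brand=Erix, origin=handmade, rating=3}: Out (origin is handmade, brand is Erix). {brand=Axo, origin=local, rating=2}: Out (origin is local, brand is Axo).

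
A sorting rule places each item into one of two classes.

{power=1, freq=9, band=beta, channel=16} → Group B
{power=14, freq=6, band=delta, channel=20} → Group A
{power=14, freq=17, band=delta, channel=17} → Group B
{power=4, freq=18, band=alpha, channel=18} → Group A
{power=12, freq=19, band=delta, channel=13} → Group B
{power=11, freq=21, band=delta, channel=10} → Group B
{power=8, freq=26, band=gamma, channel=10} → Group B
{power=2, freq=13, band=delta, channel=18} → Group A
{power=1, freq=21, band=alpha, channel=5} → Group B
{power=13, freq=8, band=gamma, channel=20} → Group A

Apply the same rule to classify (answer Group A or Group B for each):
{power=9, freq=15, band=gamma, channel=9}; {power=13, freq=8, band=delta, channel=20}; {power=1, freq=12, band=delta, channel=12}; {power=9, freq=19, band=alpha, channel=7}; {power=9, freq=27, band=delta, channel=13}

The rule appears to be: channel ≥ 18.
{power=9, freq=15, band=gamma, channel=9}: channel = 9, does not satisfy this → Group B. {power=13, freq=8, band=delta, channel=20}: channel = 20, has this property → Group A. {power=1, freq=12, band=delta, channel=12}: channel = 12, does not satisfy this → Group B. {power=9, freq=19, band=alpha, channel=7}: channel = 7, does not satisfy this → Group B. {power=9, freq=27, band=delta, channel=13}: channel = 13, does not satisfy this → Group B.

Group B, Group A, Group B, Group B, Group B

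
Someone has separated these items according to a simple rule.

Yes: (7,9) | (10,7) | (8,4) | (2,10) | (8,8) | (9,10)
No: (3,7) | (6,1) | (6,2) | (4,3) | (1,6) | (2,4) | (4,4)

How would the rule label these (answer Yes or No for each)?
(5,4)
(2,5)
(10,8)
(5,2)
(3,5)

The pattern is that an item is 'Yes' exactly when: sum ≥ 12.
(5,4): No (5+4 = 9). (2,5): No (2+5 = 7). (10,8): Yes (10+8 = 18). (5,2): No (5+2 = 7). (3,5): No (3+5 = 8).

No, No, Yes, No, No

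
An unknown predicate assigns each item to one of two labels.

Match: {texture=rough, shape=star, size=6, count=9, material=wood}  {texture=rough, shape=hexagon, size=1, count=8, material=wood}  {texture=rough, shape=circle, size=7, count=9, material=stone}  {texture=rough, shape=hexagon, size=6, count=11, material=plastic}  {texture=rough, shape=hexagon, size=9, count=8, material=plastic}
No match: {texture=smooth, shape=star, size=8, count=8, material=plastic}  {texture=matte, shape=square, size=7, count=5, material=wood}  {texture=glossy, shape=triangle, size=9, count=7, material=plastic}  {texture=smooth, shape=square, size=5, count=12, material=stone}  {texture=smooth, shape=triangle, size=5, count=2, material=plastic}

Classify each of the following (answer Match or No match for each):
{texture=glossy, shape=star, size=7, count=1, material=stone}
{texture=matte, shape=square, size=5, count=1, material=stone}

No match, No match

The pattern is that an item is 'Match' exactly when: texture is rough.
{texture=glossy, shape=star, size=7, count=1, material=stone} → texture is glossy → No match.
{texture=matte, shape=square, size=5, count=1, material=stone} → texture is matte → No match.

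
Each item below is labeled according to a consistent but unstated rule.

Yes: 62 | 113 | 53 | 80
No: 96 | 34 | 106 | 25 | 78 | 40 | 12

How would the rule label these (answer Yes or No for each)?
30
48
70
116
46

Every 'Yes' example satisfies: ≡ 2 (mod 3). None of the 'No' examples do.
30: No (30 mod 3 = 0).
48: No (48 mod 3 = 0).
70: No (70 mod 3 = 1).
116: Yes (116 mod 3 = 2).
46: No (46 mod 3 = 1).

No, No, No, Yes, No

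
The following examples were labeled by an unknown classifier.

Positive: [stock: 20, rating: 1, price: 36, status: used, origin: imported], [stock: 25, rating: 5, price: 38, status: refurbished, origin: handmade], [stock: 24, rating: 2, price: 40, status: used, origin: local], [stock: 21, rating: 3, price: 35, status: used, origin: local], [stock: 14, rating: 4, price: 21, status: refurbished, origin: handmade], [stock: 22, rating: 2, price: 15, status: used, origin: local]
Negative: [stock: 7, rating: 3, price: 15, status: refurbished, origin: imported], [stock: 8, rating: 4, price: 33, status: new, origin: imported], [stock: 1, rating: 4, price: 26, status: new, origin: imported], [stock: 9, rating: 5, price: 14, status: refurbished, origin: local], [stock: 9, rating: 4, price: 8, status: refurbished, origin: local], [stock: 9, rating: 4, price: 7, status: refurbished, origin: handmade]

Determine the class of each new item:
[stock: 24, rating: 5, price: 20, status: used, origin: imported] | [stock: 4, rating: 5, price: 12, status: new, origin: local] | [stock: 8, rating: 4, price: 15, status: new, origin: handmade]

Positive, Negative, Negative

The pattern is that an item is 'Positive' exactly when: stock ≥ 14.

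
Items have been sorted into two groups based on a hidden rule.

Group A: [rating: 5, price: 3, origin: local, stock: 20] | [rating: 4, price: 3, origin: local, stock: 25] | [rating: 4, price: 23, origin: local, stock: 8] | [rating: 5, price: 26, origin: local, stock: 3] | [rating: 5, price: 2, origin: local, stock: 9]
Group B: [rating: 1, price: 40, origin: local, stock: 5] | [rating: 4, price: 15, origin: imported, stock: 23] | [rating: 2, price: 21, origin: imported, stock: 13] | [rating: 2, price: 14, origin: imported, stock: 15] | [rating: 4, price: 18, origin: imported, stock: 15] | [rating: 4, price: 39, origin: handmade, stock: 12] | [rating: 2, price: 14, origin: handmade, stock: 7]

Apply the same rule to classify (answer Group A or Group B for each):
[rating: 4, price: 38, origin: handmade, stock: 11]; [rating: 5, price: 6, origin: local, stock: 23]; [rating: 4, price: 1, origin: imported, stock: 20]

Group B, Group A, Group B

'Group A' ⟺ origin is local AND price ≤ 26.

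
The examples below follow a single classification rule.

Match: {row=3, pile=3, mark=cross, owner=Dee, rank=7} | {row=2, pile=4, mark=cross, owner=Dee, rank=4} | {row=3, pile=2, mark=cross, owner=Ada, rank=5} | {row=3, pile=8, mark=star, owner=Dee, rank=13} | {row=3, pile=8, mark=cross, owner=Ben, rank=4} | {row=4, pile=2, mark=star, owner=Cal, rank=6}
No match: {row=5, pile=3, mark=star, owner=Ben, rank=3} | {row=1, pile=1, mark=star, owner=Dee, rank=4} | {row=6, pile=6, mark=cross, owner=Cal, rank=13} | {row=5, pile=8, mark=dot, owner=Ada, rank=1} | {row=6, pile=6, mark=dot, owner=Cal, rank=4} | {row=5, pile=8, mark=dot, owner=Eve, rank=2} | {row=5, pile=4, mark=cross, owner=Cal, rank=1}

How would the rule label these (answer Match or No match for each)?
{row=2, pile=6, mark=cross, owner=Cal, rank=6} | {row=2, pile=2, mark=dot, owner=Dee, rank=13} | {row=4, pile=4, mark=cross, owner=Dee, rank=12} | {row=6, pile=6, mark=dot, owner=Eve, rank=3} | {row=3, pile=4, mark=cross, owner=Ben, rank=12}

The classifier is using: row ≥ 2 AND row ≤ 4.
{row=2, pile=6, mark=cross, owner=Cal, rank=6}: row = 2 — matches, so Match.
{row=2, pile=2, mark=dot, owner=Dee, rank=13}: row = 2 — matches, so Match.
{row=4, pile=4, mark=cross, owner=Dee, rank=12}: row = 4 — matches, so Match.
{row=6, pile=6, mark=dot, owner=Eve, rank=3}: row = 6 — doesn't match, so No match.
{row=3, pile=4, mark=cross, owner=Ben, rank=12}: row = 3 — matches, so Match.

Match, Match, Match, No match, Match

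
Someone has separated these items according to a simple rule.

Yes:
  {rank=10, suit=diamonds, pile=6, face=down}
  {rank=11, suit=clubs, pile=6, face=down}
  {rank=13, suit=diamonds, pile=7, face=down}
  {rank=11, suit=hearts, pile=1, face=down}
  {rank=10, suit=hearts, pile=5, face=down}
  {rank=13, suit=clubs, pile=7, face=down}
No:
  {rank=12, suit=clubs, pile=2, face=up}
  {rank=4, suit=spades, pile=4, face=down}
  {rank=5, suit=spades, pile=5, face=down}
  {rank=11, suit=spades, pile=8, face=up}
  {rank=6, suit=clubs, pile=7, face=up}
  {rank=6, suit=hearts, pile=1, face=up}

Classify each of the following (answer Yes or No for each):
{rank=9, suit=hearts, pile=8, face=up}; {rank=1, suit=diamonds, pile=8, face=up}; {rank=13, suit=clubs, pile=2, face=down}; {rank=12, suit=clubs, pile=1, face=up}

Rule: face is down AND rank ≥ 6. This holds for each 'Yes' example and fails for each 'No' one.

No, No, Yes, No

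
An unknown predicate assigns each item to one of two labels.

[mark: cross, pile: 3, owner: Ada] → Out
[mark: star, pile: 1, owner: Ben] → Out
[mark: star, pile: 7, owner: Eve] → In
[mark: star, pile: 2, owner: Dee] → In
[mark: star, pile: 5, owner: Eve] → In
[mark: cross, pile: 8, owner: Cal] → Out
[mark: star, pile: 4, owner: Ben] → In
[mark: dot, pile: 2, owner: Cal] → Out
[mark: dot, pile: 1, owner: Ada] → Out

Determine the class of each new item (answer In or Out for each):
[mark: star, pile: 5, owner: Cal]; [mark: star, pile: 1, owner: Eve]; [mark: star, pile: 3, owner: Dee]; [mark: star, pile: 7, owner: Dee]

In, Out, In, In

One predicate separates the groups cleanly: mark is star AND pile ≥ 2.
[mark: star, pile: 5, owner: Cal]: In (mark is star, pile = 5). [mark: star, pile: 1, owner: Eve]: Out (mark is star, pile = 1). [mark: star, pile: 3, owner: Dee]: In (mark is star, pile = 3). [mark: star, pile: 7, owner: Dee]: In (mark is star, pile = 7).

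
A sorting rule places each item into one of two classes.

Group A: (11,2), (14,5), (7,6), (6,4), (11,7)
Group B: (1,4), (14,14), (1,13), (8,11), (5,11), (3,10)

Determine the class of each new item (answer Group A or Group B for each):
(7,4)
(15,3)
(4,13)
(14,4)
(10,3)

Group A, Group A, Group B, Group A, Group A

A rule that fits every label: first > second — true of each 'Group A' example, false of each 'Group B' one.
(7,4) → 7 > 4 → Group A. (15,3) → 15 > 3 → Group A. (4,13) → 4 < 13 → Group B. (14,4) → 14 > 4 → Group A. (10,3) → 10 > 3 → Group A.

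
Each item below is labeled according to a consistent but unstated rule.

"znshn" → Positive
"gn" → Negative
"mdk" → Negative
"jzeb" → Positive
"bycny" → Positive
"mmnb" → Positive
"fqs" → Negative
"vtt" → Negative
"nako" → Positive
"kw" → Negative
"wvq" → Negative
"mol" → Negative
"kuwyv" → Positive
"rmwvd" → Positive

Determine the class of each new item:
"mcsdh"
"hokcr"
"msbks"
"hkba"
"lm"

Positive, Positive, Positive, Positive, Negative

'Positive' ⟺ length ≥ 4.
"mcsdh": length 5 — satisfies this, so Positive. "hokcr": length 5 — satisfies this, so Positive. "msbks": length 5 — satisfies this, so Positive. "hkba": length 4 — satisfies this, so Positive. "lm": length 2 — fails the rule, so Negative.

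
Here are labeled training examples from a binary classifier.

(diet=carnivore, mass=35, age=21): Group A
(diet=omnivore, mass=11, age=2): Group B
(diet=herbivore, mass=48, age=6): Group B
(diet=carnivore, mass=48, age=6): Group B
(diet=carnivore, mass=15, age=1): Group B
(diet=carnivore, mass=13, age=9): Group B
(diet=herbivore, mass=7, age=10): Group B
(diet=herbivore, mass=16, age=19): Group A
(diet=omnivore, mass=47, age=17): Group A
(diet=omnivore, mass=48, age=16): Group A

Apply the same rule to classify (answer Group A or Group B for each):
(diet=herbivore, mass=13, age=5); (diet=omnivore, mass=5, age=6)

Group B, Group B

The distinguishing property — age ≥ 16 — holds for all the 'Group A' cases and none of the 'Group B' cases.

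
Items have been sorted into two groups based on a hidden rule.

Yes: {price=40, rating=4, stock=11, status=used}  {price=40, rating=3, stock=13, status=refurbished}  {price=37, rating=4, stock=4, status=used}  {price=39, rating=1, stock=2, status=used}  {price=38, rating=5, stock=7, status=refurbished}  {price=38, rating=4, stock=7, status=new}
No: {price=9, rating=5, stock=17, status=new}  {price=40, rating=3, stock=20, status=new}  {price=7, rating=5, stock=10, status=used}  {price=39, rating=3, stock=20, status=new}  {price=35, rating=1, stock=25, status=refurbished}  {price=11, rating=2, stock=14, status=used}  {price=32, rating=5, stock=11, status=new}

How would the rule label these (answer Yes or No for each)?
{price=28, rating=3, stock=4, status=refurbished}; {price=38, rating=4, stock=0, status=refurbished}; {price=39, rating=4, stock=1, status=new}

Every 'Yes' example satisfies: stock ≤ 13 AND price ≥ 35. None of the 'No' examples do.

No, Yes, Yes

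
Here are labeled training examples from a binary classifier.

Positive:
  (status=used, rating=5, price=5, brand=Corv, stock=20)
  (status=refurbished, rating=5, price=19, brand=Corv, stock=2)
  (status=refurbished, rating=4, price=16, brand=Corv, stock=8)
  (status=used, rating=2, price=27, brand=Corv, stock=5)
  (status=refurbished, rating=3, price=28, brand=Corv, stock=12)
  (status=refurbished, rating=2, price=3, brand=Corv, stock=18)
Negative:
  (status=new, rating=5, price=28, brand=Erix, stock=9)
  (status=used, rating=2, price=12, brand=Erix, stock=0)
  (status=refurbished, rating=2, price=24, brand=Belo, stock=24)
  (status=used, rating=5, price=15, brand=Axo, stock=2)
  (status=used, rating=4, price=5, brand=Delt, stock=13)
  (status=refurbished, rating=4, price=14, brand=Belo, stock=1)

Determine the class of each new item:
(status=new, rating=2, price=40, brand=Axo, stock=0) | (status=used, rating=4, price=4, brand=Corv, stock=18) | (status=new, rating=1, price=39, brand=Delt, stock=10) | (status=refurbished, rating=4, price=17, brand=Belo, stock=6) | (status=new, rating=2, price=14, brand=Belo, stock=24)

Negative, Positive, Negative, Negative, Negative

Comparing the two groups points to one rule — brand is Corv.
Negative: (status=new, rating=2, price=40, brand=Axo, stock=0), since brand is Axo. Positive: (status=used, rating=4, price=4, brand=Corv, stock=18), since brand is Corv. Negative: (status=new, rating=1, price=39, brand=Delt, stock=10), since brand is Delt. Negative: (status=refurbished, rating=4, price=17, brand=Belo, stock=6), since brand is Belo. Negative: (status=new, rating=2, price=14, brand=Belo, stock=24), since brand is Belo.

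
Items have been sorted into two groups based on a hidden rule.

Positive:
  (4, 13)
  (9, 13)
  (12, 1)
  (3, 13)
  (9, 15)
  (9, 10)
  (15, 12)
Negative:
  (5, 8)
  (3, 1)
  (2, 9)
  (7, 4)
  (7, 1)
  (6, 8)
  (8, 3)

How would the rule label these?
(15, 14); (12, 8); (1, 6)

Rule: max ≥ 10. This holds for each 'Positive' example and fails for each 'Negative' one.
(15, 14): max 15 — satisfies this, so Positive.
(12, 8): max 12 — satisfies this, so Positive.
(1, 6): max 6 — does not fit, so Negative.

Positive, Positive, Negative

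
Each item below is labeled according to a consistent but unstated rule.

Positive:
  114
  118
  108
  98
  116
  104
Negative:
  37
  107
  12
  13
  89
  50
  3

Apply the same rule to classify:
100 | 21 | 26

Positive, Negative, Negative

The simplest hypothesis consistent with all the labels is: even AND at least 89.
100: 100 is even, 100 ≥ 89 — checks out, so Positive.
21: 21 is odd, 21 < 89 — does not fit, so Negative.
26: 26 is even, 26 < 89 — does not fit, so Negative.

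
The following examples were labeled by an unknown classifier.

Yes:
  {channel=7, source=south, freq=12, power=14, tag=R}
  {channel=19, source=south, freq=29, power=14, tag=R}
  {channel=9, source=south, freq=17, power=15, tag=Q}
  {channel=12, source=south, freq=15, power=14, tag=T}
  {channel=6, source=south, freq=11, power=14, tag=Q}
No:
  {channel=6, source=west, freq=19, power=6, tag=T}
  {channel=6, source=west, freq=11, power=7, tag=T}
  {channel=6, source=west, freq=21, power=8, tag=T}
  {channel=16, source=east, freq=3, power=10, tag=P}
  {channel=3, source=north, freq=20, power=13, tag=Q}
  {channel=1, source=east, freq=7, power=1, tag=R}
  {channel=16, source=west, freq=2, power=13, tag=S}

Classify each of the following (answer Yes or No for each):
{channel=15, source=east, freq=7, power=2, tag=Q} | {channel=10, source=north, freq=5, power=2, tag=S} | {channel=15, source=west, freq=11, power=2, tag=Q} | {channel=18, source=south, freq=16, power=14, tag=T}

No, No, No, Yes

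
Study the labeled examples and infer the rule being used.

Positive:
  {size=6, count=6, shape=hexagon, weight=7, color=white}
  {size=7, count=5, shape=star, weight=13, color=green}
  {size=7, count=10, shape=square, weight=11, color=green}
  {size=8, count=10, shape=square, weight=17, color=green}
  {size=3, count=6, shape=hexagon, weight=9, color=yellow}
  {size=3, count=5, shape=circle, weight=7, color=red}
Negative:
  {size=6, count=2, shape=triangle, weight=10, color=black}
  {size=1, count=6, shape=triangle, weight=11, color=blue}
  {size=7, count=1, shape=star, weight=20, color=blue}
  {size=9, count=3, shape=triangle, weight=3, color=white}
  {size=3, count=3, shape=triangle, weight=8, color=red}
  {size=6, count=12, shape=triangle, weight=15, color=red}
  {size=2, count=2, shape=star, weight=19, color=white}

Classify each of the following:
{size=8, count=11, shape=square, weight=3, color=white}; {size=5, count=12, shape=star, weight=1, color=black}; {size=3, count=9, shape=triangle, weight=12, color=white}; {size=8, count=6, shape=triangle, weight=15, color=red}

The common property of the 'Positive' items is: shape is not triangle AND count ≥ 3. No 'Negative' item has it.
{size=8, count=11, shape=square, weight=3, color=white} → shape is square, count = 11 → Positive.
{size=5, count=12, shape=star, weight=1, color=black} → shape is star, count = 12 → Positive.
{size=3, count=9, shape=triangle, weight=12, color=white} → shape is triangle, count = 9 → Negative.
{size=8, count=6, shape=triangle, weight=15, color=red} → shape is triangle, count = 6 → Negative.

Positive, Positive, Negative, Negative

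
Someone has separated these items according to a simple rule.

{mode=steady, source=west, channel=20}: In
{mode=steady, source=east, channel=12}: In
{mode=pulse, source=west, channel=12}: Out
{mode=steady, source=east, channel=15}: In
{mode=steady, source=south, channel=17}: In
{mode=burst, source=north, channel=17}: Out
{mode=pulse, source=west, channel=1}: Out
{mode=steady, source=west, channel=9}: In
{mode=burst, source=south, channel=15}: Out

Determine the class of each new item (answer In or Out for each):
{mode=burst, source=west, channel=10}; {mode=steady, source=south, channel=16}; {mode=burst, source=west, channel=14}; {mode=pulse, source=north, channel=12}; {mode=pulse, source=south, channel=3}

Out, In, Out, Out, Out

All 'In' examples share one property — mode is steady — and every 'Out' example lacks it.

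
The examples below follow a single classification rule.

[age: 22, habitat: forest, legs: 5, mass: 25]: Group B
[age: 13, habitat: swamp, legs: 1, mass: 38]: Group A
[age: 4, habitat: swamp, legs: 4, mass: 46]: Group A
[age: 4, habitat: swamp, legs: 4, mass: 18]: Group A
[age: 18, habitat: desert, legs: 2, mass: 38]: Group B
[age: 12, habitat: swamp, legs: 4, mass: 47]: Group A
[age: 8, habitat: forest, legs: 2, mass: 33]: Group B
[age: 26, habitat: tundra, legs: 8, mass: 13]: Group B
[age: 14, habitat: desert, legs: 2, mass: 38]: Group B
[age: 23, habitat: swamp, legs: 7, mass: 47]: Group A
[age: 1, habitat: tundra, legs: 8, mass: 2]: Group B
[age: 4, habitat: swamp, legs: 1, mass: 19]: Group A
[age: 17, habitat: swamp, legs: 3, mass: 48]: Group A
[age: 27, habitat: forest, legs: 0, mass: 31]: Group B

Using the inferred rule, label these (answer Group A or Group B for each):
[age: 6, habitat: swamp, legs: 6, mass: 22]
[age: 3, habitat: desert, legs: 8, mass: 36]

Group A, Group B

Every 'Group A' example satisfies: habitat is swamp. None of the 'Group B' examples do.
[age: 6, habitat: swamp, legs: 6, mass: 22]: Group A (habitat is swamp). [age: 3, habitat: desert, legs: 8, mass: 36]: Group B (habitat is desert).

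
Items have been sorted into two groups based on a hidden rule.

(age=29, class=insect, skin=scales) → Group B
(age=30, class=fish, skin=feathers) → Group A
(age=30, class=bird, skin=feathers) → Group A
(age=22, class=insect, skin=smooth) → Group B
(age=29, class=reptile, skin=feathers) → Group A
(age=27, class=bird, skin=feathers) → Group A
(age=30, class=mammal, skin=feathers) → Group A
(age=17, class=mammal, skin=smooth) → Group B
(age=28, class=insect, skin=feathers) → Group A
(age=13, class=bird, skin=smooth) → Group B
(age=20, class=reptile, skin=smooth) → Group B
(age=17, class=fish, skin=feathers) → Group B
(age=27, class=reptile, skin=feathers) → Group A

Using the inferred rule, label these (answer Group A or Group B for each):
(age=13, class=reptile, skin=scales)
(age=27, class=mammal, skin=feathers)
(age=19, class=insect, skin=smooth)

The common property of the 'Group A' items is: skin is feathers AND age ≥ 20. No 'Group B' item has it.
(age=13, class=reptile, skin=scales): skin is scales, age = 13 — fails this test, so Group B. (age=27, class=mammal, skin=feathers): skin is feathers, age = 27 — checks out, so Group A. (age=19, class=insect, skin=smooth): skin is smooth, age = 19 — fails this test, so Group B.

Group B, Group A, Group B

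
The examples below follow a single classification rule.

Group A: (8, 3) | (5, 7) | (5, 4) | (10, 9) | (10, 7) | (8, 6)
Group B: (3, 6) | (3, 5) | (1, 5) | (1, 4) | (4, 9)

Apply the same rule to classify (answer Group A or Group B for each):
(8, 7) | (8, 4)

A rule that fits every label: first ≥ 5 — true of each 'Group A' example, false of each 'Group B' one.
(8, 7): first 8 — passes, so Group A.
(8, 4): first 8 — passes, so Group A.

Group A, Group A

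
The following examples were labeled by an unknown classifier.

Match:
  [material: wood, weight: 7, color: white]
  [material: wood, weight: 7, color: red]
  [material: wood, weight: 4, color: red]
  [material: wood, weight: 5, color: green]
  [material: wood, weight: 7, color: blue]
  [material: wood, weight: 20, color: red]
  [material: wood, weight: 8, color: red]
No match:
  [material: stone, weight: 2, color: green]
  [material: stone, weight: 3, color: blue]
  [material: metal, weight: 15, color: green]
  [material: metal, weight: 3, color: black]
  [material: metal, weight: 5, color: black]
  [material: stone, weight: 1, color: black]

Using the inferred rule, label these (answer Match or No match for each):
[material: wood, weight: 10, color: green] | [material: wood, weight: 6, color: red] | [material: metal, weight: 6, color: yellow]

Match, Match, No match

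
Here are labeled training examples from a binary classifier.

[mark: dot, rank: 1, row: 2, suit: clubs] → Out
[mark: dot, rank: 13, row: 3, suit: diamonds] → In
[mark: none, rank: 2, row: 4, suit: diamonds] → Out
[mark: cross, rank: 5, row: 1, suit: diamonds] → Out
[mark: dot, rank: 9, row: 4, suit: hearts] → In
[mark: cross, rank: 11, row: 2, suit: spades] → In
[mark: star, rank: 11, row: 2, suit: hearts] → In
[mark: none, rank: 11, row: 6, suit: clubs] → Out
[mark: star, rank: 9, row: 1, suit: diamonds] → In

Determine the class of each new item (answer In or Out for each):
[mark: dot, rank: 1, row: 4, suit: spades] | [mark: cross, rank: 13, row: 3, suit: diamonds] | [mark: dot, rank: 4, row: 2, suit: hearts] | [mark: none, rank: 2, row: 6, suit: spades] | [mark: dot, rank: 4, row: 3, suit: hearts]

One predicate separates the groups cleanly: row ≤ 4 AND rank ≥ 9.
[mark: dot, rank: 1, row: 4, suit: spades]: Out (row = 4, rank = 1). [mark: cross, rank: 13, row: 3, suit: diamonds]: In (row = 3, rank = 13). [mark: dot, rank: 4, row: 2, suit: hearts]: Out (row = 2, rank = 4). [mark: none, rank: 2, row: 6, suit: spades]: Out (row = 6, rank = 2). [mark: dot, rank: 4, row: 3, suit: hearts]: Out (row = 3, rank = 4).

Out, In, Out, Out, Out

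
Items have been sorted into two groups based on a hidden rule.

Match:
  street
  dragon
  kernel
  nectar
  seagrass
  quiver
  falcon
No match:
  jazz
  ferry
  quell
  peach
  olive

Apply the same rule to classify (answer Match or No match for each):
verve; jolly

No match, No match

Rule: length ≥ 6. This holds for each 'Match' example and fails for each 'No match' one.
verve: length 5, does not satisfy this → No match. jolly: length 5, does not satisfy this → No match.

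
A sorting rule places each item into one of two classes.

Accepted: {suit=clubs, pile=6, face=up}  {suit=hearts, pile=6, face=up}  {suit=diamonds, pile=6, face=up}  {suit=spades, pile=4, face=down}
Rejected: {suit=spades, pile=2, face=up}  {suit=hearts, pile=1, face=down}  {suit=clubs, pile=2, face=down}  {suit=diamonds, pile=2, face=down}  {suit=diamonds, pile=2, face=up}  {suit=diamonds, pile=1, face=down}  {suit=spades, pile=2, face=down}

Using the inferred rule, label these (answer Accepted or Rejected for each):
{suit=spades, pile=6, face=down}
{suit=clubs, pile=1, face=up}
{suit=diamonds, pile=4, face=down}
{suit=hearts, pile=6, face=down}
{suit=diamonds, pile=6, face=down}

Accepted, Rejected, Accepted, Accepted, Accepted

The classifier is using: pile ≥ 4.
{suit=spades, pile=6, face=down}: Accepted (pile = 6). {suit=clubs, pile=1, face=up}: Rejected (pile = 1). {suit=diamonds, pile=4, face=down}: Accepted (pile = 4). {suit=hearts, pile=6, face=down}: Accepted (pile = 6). {suit=diamonds, pile=6, face=down}: Accepted (pile = 6).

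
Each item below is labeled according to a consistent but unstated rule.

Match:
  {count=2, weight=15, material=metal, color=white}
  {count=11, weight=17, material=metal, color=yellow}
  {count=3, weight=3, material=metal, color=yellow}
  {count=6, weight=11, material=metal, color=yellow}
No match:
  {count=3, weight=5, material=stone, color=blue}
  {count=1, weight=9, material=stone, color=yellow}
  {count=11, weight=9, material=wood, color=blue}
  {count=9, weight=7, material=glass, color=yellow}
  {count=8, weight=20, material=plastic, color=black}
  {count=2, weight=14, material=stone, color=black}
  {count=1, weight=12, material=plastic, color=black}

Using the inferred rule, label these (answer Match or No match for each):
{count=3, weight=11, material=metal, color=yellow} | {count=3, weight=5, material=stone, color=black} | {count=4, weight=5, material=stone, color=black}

The rule appears to be: material is metal.
Match: {count=3, weight=11, material=metal, color=yellow}, since material is metal. No match: {count=3, weight=5, material=stone, color=black}, since material is stone. No match: {count=4, weight=5, material=stone, color=black}, since material is stone.

Match, No match, No match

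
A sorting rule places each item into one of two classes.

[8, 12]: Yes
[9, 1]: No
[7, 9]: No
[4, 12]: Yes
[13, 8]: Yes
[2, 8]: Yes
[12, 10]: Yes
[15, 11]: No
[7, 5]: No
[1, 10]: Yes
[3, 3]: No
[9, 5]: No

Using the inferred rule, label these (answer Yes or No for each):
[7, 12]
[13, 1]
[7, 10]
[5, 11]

Every 'Yes' example satisfies: second is even. None of the 'No' examples do.
[7, 12] → second 12 → Yes.
[13, 1] → second 1 → No.
[7, 10] → second 10 → Yes.
[5, 11] → second 11 → No.

Yes, No, Yes, No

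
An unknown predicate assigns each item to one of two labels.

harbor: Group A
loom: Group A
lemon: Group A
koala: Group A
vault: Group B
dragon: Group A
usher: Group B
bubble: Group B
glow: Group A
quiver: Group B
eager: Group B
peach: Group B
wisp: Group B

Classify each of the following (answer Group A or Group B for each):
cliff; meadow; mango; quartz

One predicate separates the groups cleanly: contains 'o'.
cliff — no 'o', hence Group B. meadow — has 'o', hence Group A. mango — has 'o', hence Group A. quartz — no 'o', hence Group B.

Group B, Group A, Group A, Group B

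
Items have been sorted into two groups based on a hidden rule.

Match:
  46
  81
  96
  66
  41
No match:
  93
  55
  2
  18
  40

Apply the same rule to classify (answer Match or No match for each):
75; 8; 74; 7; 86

No match, No match, No match, No match, Match

The distinguishing property — ≡ 1 (mod 5) — holds for all the 'Match' cases and none of the 'No match' cases.
No match: 75, since 75 mod 5 = 0. No match: 8, since 8 mod 5 = 3. No match: 74, since 74 mod 5 = 4. No match: 7, since 7 mod 5 = 2. Match: 86, since 86 mod 5 = 1.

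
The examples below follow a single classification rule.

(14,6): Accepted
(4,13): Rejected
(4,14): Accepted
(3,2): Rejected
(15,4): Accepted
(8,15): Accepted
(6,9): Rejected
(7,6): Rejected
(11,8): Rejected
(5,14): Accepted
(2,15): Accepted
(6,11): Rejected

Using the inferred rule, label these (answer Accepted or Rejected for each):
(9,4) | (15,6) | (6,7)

The distinguishing property — max ≥ 14 — holds for all the 'Accepted' cases and none of the 'Rejected' cases.
(9,4) — max 9, hence Rejected.
(15,6) — max 15, hence Accepted.
(6,7) — max 7, hence Rejected.

Rejected, Accepted, Rejected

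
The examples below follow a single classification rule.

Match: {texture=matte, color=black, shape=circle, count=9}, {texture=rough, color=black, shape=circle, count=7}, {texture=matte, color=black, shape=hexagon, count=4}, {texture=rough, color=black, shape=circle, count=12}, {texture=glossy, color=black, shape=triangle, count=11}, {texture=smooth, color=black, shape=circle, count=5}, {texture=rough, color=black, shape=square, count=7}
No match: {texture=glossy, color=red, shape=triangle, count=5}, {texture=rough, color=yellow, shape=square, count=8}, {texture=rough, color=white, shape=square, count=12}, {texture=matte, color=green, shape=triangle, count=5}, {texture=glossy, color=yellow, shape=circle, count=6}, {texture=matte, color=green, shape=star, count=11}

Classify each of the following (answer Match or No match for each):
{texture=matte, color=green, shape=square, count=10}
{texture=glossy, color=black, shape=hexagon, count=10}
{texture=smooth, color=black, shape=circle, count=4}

No match, Match, Match

'Match' ⟺ color is black.
{texture=matte, color=green, shape=square, count=10} → color is green → No match.
{texture=glossy, color=black, shape=hexagon, count=10} → color is black → Match.
{texture=smooth, color=black, shape=circle, count=4} → color is black → Match.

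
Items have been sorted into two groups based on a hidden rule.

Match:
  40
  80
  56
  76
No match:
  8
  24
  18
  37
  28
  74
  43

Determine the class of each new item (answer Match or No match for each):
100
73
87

Match, No match, No match

'Match' ⟺ multiple of 4 AND at least 37.
100: Match (100 = 4·25, 100 ≥ 37).
73: No match (73 = 4·18 + 1, 73 ≥ 37).
87: No match (87 = 4·21 + 3, 87 ≥ 37).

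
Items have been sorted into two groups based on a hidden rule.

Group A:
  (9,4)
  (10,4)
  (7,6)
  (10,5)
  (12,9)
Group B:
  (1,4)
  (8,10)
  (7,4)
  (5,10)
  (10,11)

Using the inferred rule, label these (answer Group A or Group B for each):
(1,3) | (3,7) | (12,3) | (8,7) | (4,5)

'Group A' ⟺ first > second AND sum ≥ 13.
(1,3): Group B (1 < 3, 1+3 = 4).
(3,7): Group B (3 < 7, 3+7 = 10).
(12,3): Group A (12 > 3, 12+3 = 15).
(8,7): Group A (8 > 7, 8+7 = 15).
(4,5): Group B (4 < 5, 4+5 = 9).

Group B, Group B, Group A, Group A, Group B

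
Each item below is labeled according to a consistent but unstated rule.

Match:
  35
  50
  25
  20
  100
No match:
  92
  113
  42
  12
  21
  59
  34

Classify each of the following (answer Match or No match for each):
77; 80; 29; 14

No match, Match, No match, No match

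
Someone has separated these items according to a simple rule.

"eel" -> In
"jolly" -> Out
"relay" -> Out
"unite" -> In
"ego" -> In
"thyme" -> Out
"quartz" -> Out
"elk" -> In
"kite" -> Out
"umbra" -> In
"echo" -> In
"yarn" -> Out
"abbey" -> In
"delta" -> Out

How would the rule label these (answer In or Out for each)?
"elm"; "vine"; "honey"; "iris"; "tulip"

In, Out, Out, In, Out

One predicate separates the groups cleanly: starts with a vowel.
"elm": starts with 'e' — meets the rule, so In. "vine": starts with 'v' — fails this test, so Out. "honey": starts with 'h' — fails this test, so Out. "iris": starts with 'i' — meets the rule, so In. "tulip": starts with 't' — fails this test, so Out.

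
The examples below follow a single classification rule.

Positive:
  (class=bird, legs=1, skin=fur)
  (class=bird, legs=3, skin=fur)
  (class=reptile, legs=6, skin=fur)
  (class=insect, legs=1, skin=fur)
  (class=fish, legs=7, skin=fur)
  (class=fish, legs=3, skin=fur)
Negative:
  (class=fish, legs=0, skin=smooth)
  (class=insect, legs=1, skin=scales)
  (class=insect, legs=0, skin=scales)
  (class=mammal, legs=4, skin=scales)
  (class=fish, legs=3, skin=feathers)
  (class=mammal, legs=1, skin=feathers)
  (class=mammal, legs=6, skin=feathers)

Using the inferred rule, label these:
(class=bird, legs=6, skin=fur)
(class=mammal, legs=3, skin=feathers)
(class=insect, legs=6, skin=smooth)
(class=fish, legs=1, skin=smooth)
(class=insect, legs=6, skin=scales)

Positive, Negative, Negative, Negative, Negative

The rule appears to be: skin is fur.
(class=bird, legs=6, skin=fur): skin is fur — qualifies, so Positive.
(class=mammal, legs=3, skin=feathers): skin is feathers — fails the rule, so Negative.
(class=insect, legs=6, skin=smooth): skin is smooth — fails the rule, so Negative.
(class=fish, legs=1, skin=smooth): skin is smooth — fails the rule, so Negative.
(class=insect, legs=6, skin=scales): skin is scales — fails the rule, so Negative.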